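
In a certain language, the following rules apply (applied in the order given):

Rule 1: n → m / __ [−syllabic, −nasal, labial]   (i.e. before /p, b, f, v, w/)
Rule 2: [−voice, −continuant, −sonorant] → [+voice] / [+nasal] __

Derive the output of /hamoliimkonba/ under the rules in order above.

Rule 1 (nasal place assimilation): /n/ precedes the labial consonant /b/, so it assimilates in place to [m]. /hamoliimkonba/ → hamoliimkomba.
Rule 2 (post-nasal voicing): /k/ is a voiceless stop immediately after the nasal /m/, so it voices to [g]. /hamoliimkomba/ → hamoliimgomba.

hamoliimgomba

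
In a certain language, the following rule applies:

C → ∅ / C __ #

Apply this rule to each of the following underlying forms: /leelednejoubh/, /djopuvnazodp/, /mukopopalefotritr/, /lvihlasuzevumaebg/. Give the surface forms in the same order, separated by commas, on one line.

leelednejoub, djopuvnazod, mukopopalefotrit, lvihlasuzevumaeb

/leelednejoubh/: /h/ is the second consonant of a word-final cluster /bh/, so it deletes. → [leelednejoub].
/djopuvnazodp/: /p/ is the second consonant of a word-final cluster /dp/, so it deletes. → [djopuvnazod].
/mukopopalefotritr/: /r/ is the second consonant of a word-final cluster /tr/, so it deletes. → [mukopopalefotrit].
/lvihlasuzevumaebg/: /g/ is the second consonant of a word-final cluster /bg/, so it deletes. → [lvihlasuzevumaeb].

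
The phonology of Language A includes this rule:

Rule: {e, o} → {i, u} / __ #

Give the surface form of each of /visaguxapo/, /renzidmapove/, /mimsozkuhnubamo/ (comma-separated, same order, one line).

/visaguxapo/: /o/ is a mid vowel in word-final position, so it raises to [u]. → [visaguxapu].
/renzidmapove/: /e/ is a mid vowel in word-final position, so it raises to [i]. → [renzidmapovi].
/mimsozkuhnubamo/: /o/ is a mid vowel in word-final position, so it raises to [u]. → [mimsozkuhnubamu].

visaguxapu, renzidmapovi, mimsozkuhnubamu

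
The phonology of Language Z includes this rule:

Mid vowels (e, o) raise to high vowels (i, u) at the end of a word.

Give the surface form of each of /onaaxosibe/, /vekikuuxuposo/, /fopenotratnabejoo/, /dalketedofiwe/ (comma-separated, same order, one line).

onaaxosibi, vekikuuxuposu, fopenotratnabejou, dalketedofiwi

/onaaxosibe/: /e/ is a mid vowel in word-final position, so it raises to [i]. → [onaaxosibi].
/vekikuuxuposo/: /o/ is a mid vowel in word-final position, so it raises to [u]. → [vekikuuxuposu].
/fopenotratnabejoo/: /o/ is a mid vowel in word-final position, so it raises to [u]. → [fopenotratnabejou].
/dalketedofiwe/: /e/ is a mid vowel in word-final position, so it raises to [i]. → [dalketedofiwi].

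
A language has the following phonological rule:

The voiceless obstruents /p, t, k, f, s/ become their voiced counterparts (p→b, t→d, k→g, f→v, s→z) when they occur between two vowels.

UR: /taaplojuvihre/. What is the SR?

No segment of /taaplojuvihre/ meets the structural description of the rule, so the form surfaces unchanged.

taaplojuvihre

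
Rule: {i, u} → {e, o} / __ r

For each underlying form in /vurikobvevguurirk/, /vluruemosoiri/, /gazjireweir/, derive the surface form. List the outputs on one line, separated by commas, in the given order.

vorikobvevguorerk, vloruemosoeri, gazjereweer

/vurikobvevguurirk/: /u/ is a high vowel immediately before /r/, so it lowers to [o]. /u/ is a high vowel immediately before /r/, so it lowers to [o]. /i/ is a high vowel immediately before /r/, so it lowers to [e]. → [vorikobvevguorerk].
/vluruemosoiri/: /u/ is a high vowel immediately before /r/, so it lowers to [o]. /i/ is a high vowel immediately before /r/, so it lowers to [e]. → [vloruemosoeri].
/gazjireweir/: /i/ is a high vowel immediately before /r/, so it lowers to [e]. /i/ is a high vowel immediately before /r/, so it lowers to [e]. → [gazjereweer].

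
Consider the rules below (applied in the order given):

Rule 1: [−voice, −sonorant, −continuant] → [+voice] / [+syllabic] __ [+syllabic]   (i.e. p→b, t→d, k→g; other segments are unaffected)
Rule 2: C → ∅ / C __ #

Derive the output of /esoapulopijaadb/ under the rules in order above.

esoabulobijaad

Rule 1 (intervocalic voicing): /p/ is a voiceless stop between vowels /a/ and /u/, so it voices to [b]. /p/ is a voiceless stop between vowels /o/ and /i/, so it voices to [b]. /esoapulopijaadb/ → esoabulobijaadb.
Rule 2 (final cluster simplification): /b/ is the second consonant of a word-final cluster /db/, so it deletes. /esoabulobijaadb/ → esoabulobijaad.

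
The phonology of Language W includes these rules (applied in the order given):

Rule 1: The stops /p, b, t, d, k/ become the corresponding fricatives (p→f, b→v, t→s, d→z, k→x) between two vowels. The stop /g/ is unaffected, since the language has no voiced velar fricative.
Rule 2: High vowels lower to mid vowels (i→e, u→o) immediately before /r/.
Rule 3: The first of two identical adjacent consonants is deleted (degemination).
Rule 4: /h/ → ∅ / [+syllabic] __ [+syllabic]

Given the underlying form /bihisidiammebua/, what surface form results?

biisiziamevua

Rule 1 (intervocalic spirantization): /d/ is a stop between vowels /i/ and /i/, so it spirantizes to the fricative [z]. /b/ is a stop between vowels /e/ and /u/, so it spirantizes to the fricative [v]. /bihisidiammebua/ → bihisiziammevua.
Rule 2 (pre-rhotic lowering): no segment meets the environment; /bihisiziammevua/ is unchanged.
Rule 3 (degemination): /mm/ is a geminate; the first /m/ deletes. /bihisiziammevua/ → bihisiziamevua.
Rule 4 (intervocalic h-deletion): /h/ occurs between vowels /i/ and /i/, so it deletes. /bihisiziamevua/ → biisiziamevua.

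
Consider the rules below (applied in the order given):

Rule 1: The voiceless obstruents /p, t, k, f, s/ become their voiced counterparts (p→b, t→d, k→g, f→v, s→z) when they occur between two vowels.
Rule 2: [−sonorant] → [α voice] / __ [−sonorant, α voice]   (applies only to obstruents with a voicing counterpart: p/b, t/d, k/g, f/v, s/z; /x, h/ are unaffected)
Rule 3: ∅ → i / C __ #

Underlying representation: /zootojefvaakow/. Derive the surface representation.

zoodojevvaagowi

Rule 1 (intervocalic voicing): /t/ is a voiceless obstruent between vowels /o/ and /o/, so it voices to [d]. /k/ is a voiceless obstruent between vowels /a/ and /o/, so it voices to [g]. /zootojefvaakow/ → zoodojefvaagow.
Rule 2 (regressive voicing assimilation): /f/ precedes the voiced obstruent /v/, so it voices to [v] by assimilation. /zoodojefvaagow/ → zoodojevvaagow.
Rule 3 (final i-epenthesis): the form ends in the consonant /w/, so [i] is inserted word-finally. /zoodojevvaagow/ → zoodojevvaagowi.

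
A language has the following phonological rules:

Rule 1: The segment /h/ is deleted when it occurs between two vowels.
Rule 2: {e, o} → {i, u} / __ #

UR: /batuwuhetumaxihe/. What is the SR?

batuwuetumaxii

Rule 1 (intervocalic h-deletion): /h/ occurs between vowels /u/ and /e/, so it deletes. /h/ occurs between vowels /i/ and /e/, so it deletes. /batuwuhetumaxihe/ → batuwuetumaxie.
Rule 2 (final vowel raising): /e/ is a mid vowel in word-final position, so it raises to [i]. /batuwuetumaxie/ → batuwuetumaxii.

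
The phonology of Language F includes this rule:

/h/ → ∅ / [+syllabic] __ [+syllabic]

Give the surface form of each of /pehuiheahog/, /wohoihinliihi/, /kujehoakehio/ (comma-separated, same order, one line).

/pehuiheahog/: /h/ occurs between vowels /e/ and /u/, so it deletes. /h/ occurs between vowels /i/ and /e/, so it deletes. /h/ occurs between vowels /a/ and /o/, so it deletes. → [peuieaog].
/wohoihinliihi/: /h/ occurs between vowels /o/ and /o/, so it deletes. /h/ occurs between vowels /i/ and /i/, so it deletes. /h/ occurs between vowels /i/ and /i/, so it deletes. → [wooiinliii].
/kujehoakehio/: /h/ occurs between vowels /e/ and /o/, so it deletes. /h/ occurs between vowels /e/ and /i/, so it deletes. → [kujeoakeio].

peuieaog, wooiinliii, kujeoakeio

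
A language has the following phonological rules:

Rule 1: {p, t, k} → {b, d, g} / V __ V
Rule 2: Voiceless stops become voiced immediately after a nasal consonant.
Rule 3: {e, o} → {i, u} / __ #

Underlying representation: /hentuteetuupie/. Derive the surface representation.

hendudeeduubii

Rule 1 (intervocalic voicing): /t/ is a voiceless stop between vowels /u/ and /e/, so it voices to [d]. /t/ is a voiceless stop between vowels /e/ and /u/, so it voices to [d]. /p/ is a voiceless stop between vowels /u/ and /i/, so it voices to [b]. /hentuteetuupie/ → hentudeeduubie.
Rule 2 (post-nasal voicing): /t/ is a voiceless stop immediately after the nasal /n/, so it voices to [d]. /hentudeeduubie/ → hendudeeduubie.
Rule 3 (final vowel raising): /e/ is a mid vowel in word-final position, so it raises to [i]. /hendudeeduubie/ → hendudeeduubii.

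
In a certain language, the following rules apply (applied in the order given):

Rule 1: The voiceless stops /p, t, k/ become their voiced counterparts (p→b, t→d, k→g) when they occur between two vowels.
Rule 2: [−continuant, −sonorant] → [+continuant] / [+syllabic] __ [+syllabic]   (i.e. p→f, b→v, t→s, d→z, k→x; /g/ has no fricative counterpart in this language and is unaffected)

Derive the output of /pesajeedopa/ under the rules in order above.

pesajeezova

Rule 1 (intervocalic voicing): /p/ is a voiceless stop between vowels /o/ and /a/, so it voices to [b]. /pesajeedopa/ → pesajeedoba.
Rule 2 (intervocalic spirantization): /d/ is a stop between vowels /e/ and /o/, so it spirantizes to the fricative [z]. /b/ is a stop between vowels /o/ and /a/, so it spirantizes to the fricative [v]. /pesajeedoba/ → pesajeezova.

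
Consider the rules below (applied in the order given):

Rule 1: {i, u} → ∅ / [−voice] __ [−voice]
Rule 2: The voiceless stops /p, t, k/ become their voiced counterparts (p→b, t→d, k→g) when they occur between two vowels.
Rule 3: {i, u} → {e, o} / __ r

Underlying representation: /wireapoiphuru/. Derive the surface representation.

wereaboiphoru

Rule 1 (high vowel syncope): no segment meets the environment; /wireapoiphuru/ is unchanged.
Rule 2 (intervocalic voicing): /p/ is a voiceless stop between vowels /a/ and /o/, so it voices to [b]. /wireapoiphuru/ → wireaboiphuru.
Rule 3 (pre-rhotic lowering): /i/ is a high vowel immediately before /r/, so it lowers to [e]. /u/ is a high vowel immediately before /r/, so it lowers to [o]. /wireaboiphuru/ → wereaboiphoru.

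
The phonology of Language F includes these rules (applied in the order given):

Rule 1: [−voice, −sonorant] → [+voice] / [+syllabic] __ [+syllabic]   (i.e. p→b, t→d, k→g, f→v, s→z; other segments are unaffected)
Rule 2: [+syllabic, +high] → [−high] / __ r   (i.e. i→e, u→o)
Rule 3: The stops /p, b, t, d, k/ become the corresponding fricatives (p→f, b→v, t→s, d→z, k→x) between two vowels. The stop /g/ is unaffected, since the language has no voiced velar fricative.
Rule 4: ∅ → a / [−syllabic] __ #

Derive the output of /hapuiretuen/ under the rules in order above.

havuerezuena

Rule 1 (intervocalic voicing): /p/ is a voiceless obstruent between vowels /a/ and /u/, so it voices to [b]. /t/ is a voiceless obstruent between vowels /e/ and /u/, so it voices to [d]. /hapuiretuen/ → habuireduen.
Rule 2 (pre-rhotic lowering): /i/ is a high vowel immediately before /r/, so it lowers to [e]. /habuireduen/ → habuereduen.
Rule 3 (intervocalic spirantization): /b/ is a stop between vowels /a/ and /u/, so it spirantizes to the fricative [v]. /d/ is a stop between vowels /e/ and /u/, so it spirantizes to the fricative [z]. /habuereduen/ → havuerezuen.
Rule 4 (final a-epenthesis): the form ends in the consonant /n/, so [a] is inserted word-finally. /havuerezuen/ → havuerezuena.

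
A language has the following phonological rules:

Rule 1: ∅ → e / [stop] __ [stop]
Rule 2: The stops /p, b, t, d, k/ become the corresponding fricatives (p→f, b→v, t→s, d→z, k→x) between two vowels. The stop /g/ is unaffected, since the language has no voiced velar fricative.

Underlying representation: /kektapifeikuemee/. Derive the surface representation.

Rule 1 (stop-cluster e-epenthesis): /k/ and /t/ form a stop–stop cluster, so [e] is inserted between them. /kektapifeikuemee/ → keketapifeikuemee.
Rule 2 (intervocalic spirantization): /k/ is a stop between vowels /e/ and /e/, so it spirantizes to the fricative [x]. /t/ is a stop between vowels /e/ and /a/, so it spirantizes to the fricative [s]. /p/ is a stop between vowels /a/ and /i/, so it spirantizes to the fricative [f]. /k/ is a stop between vowels /i/ and /u/, so it spirantizes to the fricative [x]. /keketapifeikuemee/ → kexesafifeixuemee.

kexesafifeixuemee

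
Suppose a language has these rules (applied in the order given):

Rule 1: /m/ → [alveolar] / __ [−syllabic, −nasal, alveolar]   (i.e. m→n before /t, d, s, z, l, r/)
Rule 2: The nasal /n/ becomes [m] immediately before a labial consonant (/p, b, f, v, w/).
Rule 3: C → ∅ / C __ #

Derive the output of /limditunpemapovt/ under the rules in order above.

Rule 1 (nasal place assimilation): /m/ precedes the alveolar consonant /d/, so it assimilates in place to [n]. /limditunpemapovt/ → linditunpemapovt.
Rule 2 (nasal place assimilation): /n/ precedes the labial consonant /p/, so it assimilates in place to [m]. /linditunpemapovt/ → linditumpemapovt.
Rule 3 (final cluster simplification): /t/ is the second consonant of a word-final cluster /vt/, so it deletes. /linditumpemapovt/ → linditumpemapov.

linditumpemapov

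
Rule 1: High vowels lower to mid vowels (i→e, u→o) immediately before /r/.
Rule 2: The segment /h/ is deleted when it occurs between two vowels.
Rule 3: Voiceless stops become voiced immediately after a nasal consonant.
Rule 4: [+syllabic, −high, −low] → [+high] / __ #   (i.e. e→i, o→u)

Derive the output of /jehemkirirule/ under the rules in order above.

Rule 1 (pre-rhotic lowering): /i/ is a high vowel immediately before /r/, so it lowers to [e]. /i/ is a high vowel immediately before /r/, so it lowers to [e]. /jehemkirirule/ → jehemkererule.
Rule 2 (intervocalic h-deletion): /h/ occurs between vowels /e/ and /e/, so it deletes. /jehemkererule/ → jeemkererule.
Rule 3 (post-nasal voicing): /k/ is a voiceless stop immediately after the nasal /m/, so it voices to [g]. /jeemkererule/ → jeemgererule.
Rule 4 (final vowel raising): /e/ is a mid vowel in word-final position, so it raises to [i]. /jeemgererule/ → jeemgereruli.

jeemgereruli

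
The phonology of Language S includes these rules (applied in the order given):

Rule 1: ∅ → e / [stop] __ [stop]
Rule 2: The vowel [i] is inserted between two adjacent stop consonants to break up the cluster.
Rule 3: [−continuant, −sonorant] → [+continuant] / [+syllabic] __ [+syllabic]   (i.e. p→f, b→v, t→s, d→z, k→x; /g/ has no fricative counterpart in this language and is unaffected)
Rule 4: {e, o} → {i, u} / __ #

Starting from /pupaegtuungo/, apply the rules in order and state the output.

Rule 1 (stop-cluster e-epenthesis): /g/ and /t/ form a stop–stop cluster, so [e] is inserted between them. /pupaegtuungo/ → pupaegetuungo.
Rule 2 (stop-cluster i-epenthesis): no segment meets the environment; /pupaegetuungo/ is unchanged.
Rule 3 (intervocalic spirantization): /p/ is a stop between vowels /u/ and /a/, so it spirantizes to the fricative [f]. /t/ is a stop between vowels /e/ and /u/, so it spirantizes to the fricative [s]. /pupaegetuungo/ → pufaegesuungo.
Rule 4 (final vowel raising): /o/ is a mid vowel in word-final position, so it raises to [u]. /pufaegesuungo/ → pufaegesuungu.

pufaegesuungu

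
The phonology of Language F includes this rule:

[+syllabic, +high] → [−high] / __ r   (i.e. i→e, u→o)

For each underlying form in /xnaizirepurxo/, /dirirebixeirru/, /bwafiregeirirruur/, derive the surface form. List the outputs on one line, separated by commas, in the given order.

/xnaizirepurxo/: /i/ is a high vowel immediately before /r/, so it lowers to [e]. /u/ is a high vowel immediately before /r/, so it lowers to [o]. → [xnaizereporxo].
/dirirebixeirru/: /i/ is a high vowel immediately before /r/, so it lowers to [e]. /i/ is a high vowel immediately before /r/, so it lowers to [e]. /i/ is a high vowel immediately before /r/, so it lowers to [e]. → [dererebixeerru].
/bwafiregeirirruur/: /i/ is a high vowel immediately before /r/, so it lowers to [e]. /i/ is a high vowel immediately before /r/, so it lowers to [e]. /i/ is a high vowel immediately before /r/, so it lowers to [e]. /u/ is a high vowel immediately before /r/, so it lowers to [o]. → [bwaferegeererruor].

xnaizereporxo, dererebixeerru, bwaferegeererruor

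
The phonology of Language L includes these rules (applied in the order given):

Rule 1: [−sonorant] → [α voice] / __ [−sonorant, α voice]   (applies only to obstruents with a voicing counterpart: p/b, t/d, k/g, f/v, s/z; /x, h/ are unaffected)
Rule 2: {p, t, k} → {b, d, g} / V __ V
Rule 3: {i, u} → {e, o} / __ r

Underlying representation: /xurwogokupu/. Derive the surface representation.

Rule 1 (regressive voicing assimilation): no segment meets the environment; /xurwogokupu/ is unchanged.
Rule 2 (intervocalic voicing): /k/ is a voiceless stop between vowels /o/ and /u/, so it voices to [g]. /p/ is a voiceless stop between vowels /u/ and /u/, so it voices to [b]. /xurwogokupu/ → xurwogogubu.
Rule 3 (pre-rhotic lowering): /u/ is a high vowel immediately before /r/, so it lowers to [o]. /xurwogogubu/ → xorwogogubu.

xorwogogubu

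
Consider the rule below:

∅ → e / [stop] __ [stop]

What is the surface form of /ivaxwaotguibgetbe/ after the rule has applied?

/t/ and /g/ form a stop–stop cluster, so [e] is inserted between them.
/b/ and /g/ form a stop–stop cluster, so [e] is inserted between them.
/t/ and /b/ form a stop–stop cluster, so [e] is inserted between them.
Surface form: [ivaxwaoteguibegetebe].

ivaxwaoteguibegetebe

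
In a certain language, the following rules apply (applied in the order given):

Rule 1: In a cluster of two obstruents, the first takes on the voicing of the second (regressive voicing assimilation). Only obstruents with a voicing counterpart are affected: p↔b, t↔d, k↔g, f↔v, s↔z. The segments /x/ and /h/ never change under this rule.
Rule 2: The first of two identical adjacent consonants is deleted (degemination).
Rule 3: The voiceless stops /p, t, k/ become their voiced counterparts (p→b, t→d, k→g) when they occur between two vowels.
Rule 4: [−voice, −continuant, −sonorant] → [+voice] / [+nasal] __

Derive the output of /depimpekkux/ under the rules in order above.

debimbegux

Rule 1 (regressive voicing assimilation): no segment meets the environment; /depimpekkux/ is unchanged.
Rule 2 (degemination): /kk/ is a geminate; the first /k/ deletes. /depimpekkux/ → depimpekux.
Rule 3 (intervocalic voicing): /p/ is a voiceless stop between vowels /e/ and /i/, so it voices to [b]. /k/ is a voiceless stop between vowels /e/ and /u/, so it voices to [g]. /depimpekux/ → debimpegux.
Rule 4 (post-nasal voicing): /p/ is a voiceless stop immediately after the nasal /m/, so it voices to [b]. /debimpegux/ → debimbegux.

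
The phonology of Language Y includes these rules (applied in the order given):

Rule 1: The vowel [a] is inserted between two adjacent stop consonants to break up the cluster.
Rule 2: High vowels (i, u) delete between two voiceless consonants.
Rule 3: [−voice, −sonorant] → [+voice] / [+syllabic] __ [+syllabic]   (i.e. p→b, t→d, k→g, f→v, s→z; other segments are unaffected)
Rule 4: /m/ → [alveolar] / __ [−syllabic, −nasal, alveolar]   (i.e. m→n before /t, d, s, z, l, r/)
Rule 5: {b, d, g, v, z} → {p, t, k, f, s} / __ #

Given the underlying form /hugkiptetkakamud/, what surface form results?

hugakpadedagagamut

Rule 1 (stop-cluster a-epenthesis): /g/ and /k/ form a stop–stop cluster, so [a] is inserted between them. /p/ and /t/ form a stop–stop cluster, so [a] is inserted between them. /t/ and /k/ form a stop–stop cluster, so [a] is inserted between them. /hugkiptetkakamud/ → hugakipatetakakamud.
Rule 2 (high vowel syncope): /i/ is a high vowel flanked by voiceless consonants /k/ and /p/, so it deletes. /hugakipatetakakamud/ → hugakpatetakakamud.
Rule 3 (intervocalic voicing): /t/ is a voiceless obstruent between vowels /a/ and /e/, so it voices to [d]. /t/ is a voiceless obstruent between vowels /e/ and /a/, so it voices to [d]. /k/ is a voiceless obstruent between vowels /a/ and /a/, so it voices to [g]. /k/ is a voiceless obstruent between vowels /a/ and /a/, so it voices to [g]. /hugakpatetakakamud/ → hugakpadedagagamud.
Rule 4 (nasal place assimilation): no segment meets the environment; /hugakpadedagagamud/ is unchanged.
Rule 5 (final devoicing): /d/ is a voiced obstruent in word-final position, so it devoices to [t]. /hugakpadedagagamud/ → hugakpadedagagamut.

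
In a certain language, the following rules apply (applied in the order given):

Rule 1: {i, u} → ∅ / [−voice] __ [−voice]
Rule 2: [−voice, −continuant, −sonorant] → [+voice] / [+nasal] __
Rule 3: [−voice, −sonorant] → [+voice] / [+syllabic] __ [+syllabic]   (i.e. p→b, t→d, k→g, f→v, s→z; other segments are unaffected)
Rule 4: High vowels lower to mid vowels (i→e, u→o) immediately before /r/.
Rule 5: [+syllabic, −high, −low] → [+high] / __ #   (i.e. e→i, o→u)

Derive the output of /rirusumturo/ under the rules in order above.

reruzumdoru

Rule 1 (high vowel syncope): no segment meets the environment; /rirusumturo/ is unchanged.
Rule 2 (post-nasal voicing): /t/ is a voiceless stop immediately after the nasal /m/, so it voices to [d]. /rirusumturo/ → rirusumduro.
Rule 3 (intervocalic voicing): /s/ is a voiceless obstruent between vowels /u/ and /u/, so it voices to [z]. /rirusumduro/ → riruzumduro.
Rule 4 (pre-rhotic lowering): /i/ is a high vowel immediately before /r/, so it lowers to [e]. /u/ is a high vowel immediately before /r/, so it lowers to [o]. /riruzumduro/ → reruzumdoro.
Rule 5 (final vowel raising): /o/ is a mid vowel in word-final position, so it raises to [u]. /reruzumdoro/ → reruzumdoru.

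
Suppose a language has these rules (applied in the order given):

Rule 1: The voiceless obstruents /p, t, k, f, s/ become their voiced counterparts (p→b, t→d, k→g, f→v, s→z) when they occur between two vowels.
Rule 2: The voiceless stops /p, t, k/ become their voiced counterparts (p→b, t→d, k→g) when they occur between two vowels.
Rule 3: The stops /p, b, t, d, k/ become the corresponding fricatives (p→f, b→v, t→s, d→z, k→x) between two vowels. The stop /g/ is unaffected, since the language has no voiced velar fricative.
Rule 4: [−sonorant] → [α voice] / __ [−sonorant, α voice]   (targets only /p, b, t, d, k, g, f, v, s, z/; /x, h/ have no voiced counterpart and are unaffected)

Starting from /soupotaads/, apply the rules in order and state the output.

Rule 1 (intervocalic voicing): /p/ is a voiceless obstruent between vowels /u/ and /o/, so it voices to [b]. /t/ is a voiceless obstruent between vowels /o/ and /a/, so it voices to [d]. /soupotaads/ → soubodaads.
Rule 2 (intervocalic voicing): no segment meets the environment; /soubodaads/ is unchanged.
Rule 3 (intervocalic spirantization): /b/ is a stop between vowels /u/ and /o/, so it spirantizes to the fricative [v]. /d/ is a stop between vowels /o/ and /a/, so it spirantizes to the fricative [z]. /soubodaads/ → souvozaads.
Rule 4 (regressive voicing assimilation): /d/ precedes the voiceless obstruent /s/, so it devoices to [t] by assimilation. /souvozaads/ → souvozaats.

souvozaats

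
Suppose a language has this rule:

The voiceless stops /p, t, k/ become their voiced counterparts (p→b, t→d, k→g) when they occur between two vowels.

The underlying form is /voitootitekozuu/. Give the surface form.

/t/ is a voiceless stop between vowels /i/ and /o/, so it voices to [d].
/t/ is a voiceless stop between vowels /o/ and /i/, so it voices to [d].
/t/ is a voiceless stop between vowels /i/ and /e/, so it voices to [d].
/k/ is a voiceless stop between vowels /e/ and /o/, so it voices to [g].
Surface form: [voidoodidegozuu].

voidoodidegozuu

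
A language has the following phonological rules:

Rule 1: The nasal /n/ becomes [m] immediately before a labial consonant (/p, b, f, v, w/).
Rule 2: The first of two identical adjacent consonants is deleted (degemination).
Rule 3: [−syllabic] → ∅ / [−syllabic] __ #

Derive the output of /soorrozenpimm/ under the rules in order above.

Rule 1 (nasal place assimilation): /n/ precedes the labial consonant /p/, so it assimilates in place to [m]. /soorrozenpimm/ → soorrozempimm.
Rule 2 (degemination): /rr/ is a geminate; the first /r/ deletes. /mm/ is a geminate; the first /m/ deletes. /soorrozempimm/ → soorozempim.
Rule 3 (final cluster simplification): no segment meets the environment; /soorozempim/ is unchanged.

soorozempim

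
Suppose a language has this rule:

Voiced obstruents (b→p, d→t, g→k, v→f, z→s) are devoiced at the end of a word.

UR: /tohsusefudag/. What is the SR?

tohsusefudak

/g/ is a voiced obstruent in word-final position, so it devoices to [k].
The other instance of /d/ does not occur in the required environment and remains unchanged.
Surface form: [tohsusefudak].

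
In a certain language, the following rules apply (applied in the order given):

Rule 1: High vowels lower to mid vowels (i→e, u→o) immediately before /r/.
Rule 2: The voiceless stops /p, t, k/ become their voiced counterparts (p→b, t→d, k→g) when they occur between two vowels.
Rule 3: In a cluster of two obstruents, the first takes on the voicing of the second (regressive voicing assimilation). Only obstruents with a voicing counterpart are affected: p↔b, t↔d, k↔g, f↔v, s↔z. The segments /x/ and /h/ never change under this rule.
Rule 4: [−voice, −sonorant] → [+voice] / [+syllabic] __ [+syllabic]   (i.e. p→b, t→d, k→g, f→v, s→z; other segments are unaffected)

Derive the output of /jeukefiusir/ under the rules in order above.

Rule 1 (pre-rhotic lowering): /i/ is a high vowel immediately before /r/, so it lowers to [e]. /jeukefiusir/ → jeukefiuser.
Rule 2 (intervocalic voicing): /k/ is a voiceless stop between vowels /u/ and /e/, so it voices to [g]. /jeukefiuser/ → jeugefiuser.
Rule 3 (regressive voicing assimilation): no segment meets the environment; /jeugefiuser/ is unchanged.
Rule 4 (intervocalic voicing): /f/ is a voiceless obstruent between vowels /e/ and /i/, so it voices to [v]. /s/ is a voiceless obstruent between vowels /u/ and /e/, so it voices to [z]. /jeugefiuser/ → jeugeviuzer.

jeugeviuzer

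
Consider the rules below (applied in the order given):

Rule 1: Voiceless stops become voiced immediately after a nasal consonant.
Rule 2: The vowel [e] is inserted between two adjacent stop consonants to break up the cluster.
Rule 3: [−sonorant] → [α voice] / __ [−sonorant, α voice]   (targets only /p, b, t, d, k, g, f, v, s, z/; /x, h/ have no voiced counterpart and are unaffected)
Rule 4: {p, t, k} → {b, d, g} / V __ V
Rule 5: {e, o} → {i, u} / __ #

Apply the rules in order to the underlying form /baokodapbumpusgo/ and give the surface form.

Rule 1 (post-nasal voicing): /p/ is a voiceless stop immediately after the nasal /m/, so it voices to [b]. /baokodapbumpusgo/ → baokodapbumbusgo.
Rule 2 (stop-cluster e-epenthesis): /p/ and /b/ form a stop–stop cluster, so [e] is inserted between them. /baokodapbumbusgo/ → baokodapebumbusgo.
Rule 3 (regressive voicing assimilation): /s/ precedes the voiced obstruent /g/, so it voices to [z] by assimilation. /baokodapebumbusgo/ → baokodapebumbuzgo.
Rule 4 (intervocalic voicing): /k/ is a voiceless stop between vowels /o/ and /o/, so it voices to [g]. /p/ is a voiceless stop between vowels /a/ and /e/, so it voices to [b]. /baokodapebumbuzgo/ → baogodabebumbuzgo.
Rule 5 (final vowel raising): /o/ is a mid vowel in word-final position, so it raises to [u]. /baogodabebumbuzgo/ → baogodabebumbuzgu.

baogodabebumbuzgu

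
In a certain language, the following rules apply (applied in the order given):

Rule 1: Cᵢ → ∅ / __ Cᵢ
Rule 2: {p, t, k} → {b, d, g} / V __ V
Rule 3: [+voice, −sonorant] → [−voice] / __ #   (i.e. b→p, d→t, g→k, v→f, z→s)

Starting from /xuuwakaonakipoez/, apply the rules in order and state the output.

Rule 1 (degemination): no segment meets the environment; /xuuwakaonakipoez/ is unchanged.
Rule 2 (intervocalic voicing): /k/ is a voiceless stop between vowels /a/ and /a/, so it voices to [g]. /k/ is a voiceless stop between vowels /a/ and /i/, so it voices to [g]. /p/ is a voiceless stop between vowels /i/ and /o/, so it voices to [b]. /xuuwakaonakipoez/ → xuuwagaonagiboez.
Rule 3 (final devoicing): /z/ is a voiced obstruent in word-final position, so it devoices to [s]. /xuuwagaonagiboez/ → xuuwagaonagiboes.

xuuwagaonagiboes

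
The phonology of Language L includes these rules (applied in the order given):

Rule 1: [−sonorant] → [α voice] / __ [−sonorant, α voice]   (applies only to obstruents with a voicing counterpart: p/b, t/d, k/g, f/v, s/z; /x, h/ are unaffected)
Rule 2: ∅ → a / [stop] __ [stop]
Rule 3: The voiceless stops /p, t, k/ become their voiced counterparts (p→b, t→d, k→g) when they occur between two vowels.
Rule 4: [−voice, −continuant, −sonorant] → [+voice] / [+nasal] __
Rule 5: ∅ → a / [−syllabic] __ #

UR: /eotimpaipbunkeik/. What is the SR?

Rule 1 (regressive voicing assimilation): /p/ precedes the voiced obstruent /b/, so it voices to [b] by assimilation. /eotimpaipbunkeik/ → eotimpaibbunkeik.
Rule 2 (stop-cluster a-epenthesis): /b/ and /b/ form a stop–stop cluster, so [a] is inserted between them. /eotimpaibbunkeik/ → eotimpaibabunkeik.
Rule 3 (intervocalic voicing): /t/ is a voiceless stop between vowels /o/ and /i/, so it voices to [d]. /eotimpaibabunkeik/ → eodimpaibabunkeik.
Rule 4 (post-nasal voicing): /p/ is a voiceless stop immediately after the nasal /m/, so it voices to [b]. /k/ is a voiceless stop immediately after the nasal /n/, so it voices to [g]. /eodimpaibabunkeik/ → eodimbaibabungeik.
Rule 5 (final a-epenthesis): the form ends in the consonant /k/, so [a] is inserted word-finally. /eodimbaibabungeik/ → eodimbaibabungeika.

eodimbaibabungeika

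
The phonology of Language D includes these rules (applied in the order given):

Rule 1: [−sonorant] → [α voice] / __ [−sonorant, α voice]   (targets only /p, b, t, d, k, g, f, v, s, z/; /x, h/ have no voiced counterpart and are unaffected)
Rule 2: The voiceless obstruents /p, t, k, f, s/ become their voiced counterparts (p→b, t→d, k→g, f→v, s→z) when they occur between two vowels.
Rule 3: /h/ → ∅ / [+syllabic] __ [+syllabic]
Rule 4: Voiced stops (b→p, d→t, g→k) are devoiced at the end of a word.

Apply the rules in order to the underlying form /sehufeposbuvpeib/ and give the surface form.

Rule 1 (regressive voicing assimilation): /s/ precedes the voiced obstruent /b/, so it voices to [z] by assimilation. /v/ precedes the voiceless obstruent /p/, so it devoices to [f] by assimilation. /sehufeposbuvpeib/ → sehufepozbufpeib.
Rule 2 (intervocalic voicing): /f/ is a voiceless obstruent between vowels /u/ and /e/, so it voices to [v]. /p/ is a voiceless obstruent between vowels /e/ and /o/, so it voices to [b]. /sehufepozbufpeib/ → sehuvebozbufpeib.
Rule 3 (intervocalic h-deletion): /h/ occurs between vowels /e/ and /u/, so it deletes. /sehuvebozbufpeib/ → seuvebozbufpeib.
Rule 4 (final devoicing): /b/ is a voiced stop in word-final position, so it devoices to [p]. /seuvebozbufpeib/ → seuvebozbufpeip.

seuvebozbufpeip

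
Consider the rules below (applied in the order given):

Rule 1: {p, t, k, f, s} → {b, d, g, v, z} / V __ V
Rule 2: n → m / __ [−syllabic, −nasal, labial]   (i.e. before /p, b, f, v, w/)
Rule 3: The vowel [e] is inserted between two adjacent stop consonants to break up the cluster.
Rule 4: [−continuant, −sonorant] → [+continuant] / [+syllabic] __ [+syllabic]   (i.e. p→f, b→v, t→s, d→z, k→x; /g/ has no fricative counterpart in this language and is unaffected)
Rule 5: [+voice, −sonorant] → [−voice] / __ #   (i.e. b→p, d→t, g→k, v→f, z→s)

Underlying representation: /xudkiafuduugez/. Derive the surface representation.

Rule 1 (intervocalic voicing): /f/ is a voiceless obstruent between vowels /a/ and /u/, so it voices to [v]. /xudkiafuduugez/ → xudkiavuduugez.
Rule 2 (nasal place assimilation): no segment meets the environment; /xudkiavuduugez/ is unchanged.
Rule 3 (stop-cluster e-epenthesis): /d/ and /k/ form a stop–stop cluster, so [e] is inserted between them. /xudkiavuduugez/ → xudekiavuduugez.
Rule 4 (intervocalic spirantization): /d/ is a stop between vowels /u/ and /e/, so it spirantizes to the fricative [z]. /k/ is a stop between vowels /e/ and /i/, so it spirantizes to the fricative [x]. /d/ is a stop between vowels /u/ and /u/, so it spirantizes to the fricative [z]. /xudekiavuduugez/ → xuzexiavuzuugez.
Rule 5 (final devoicing): /z/ is a voiced obstruent in word-final position, so it devoices to [s]. /xuzexiavuzuugez/ → xuzexiavuzuuges.

xuzexiavuzuuges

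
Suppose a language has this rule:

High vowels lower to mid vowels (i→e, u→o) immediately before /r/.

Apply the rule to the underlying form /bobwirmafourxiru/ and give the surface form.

bobwermafoorxeru

/i/ is a high vowel immediately before /r/, so it lowers to [e].
/u/ is a high vowel immediately before /r/, so it lowers to [o].
/i/ is a high vowel immediately before /r/, so it lowers to [e].
The other instance of /u/ does not occur in the required environment and remains unchanged.
Surface form: [bobwermafoorxeru].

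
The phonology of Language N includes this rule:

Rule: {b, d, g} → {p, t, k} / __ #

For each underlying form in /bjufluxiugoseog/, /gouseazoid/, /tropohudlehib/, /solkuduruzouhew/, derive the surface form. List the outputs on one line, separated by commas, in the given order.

bjufluxiugoseok, gouseazoit, tropohudlehip, solkuduruzouhew

/bjufluxiugoseog/: /g/ is a voiced stop in word-final position, so it devoices to [k]. → [bjufluxiugoseok].
/gouseazoid/: /d/ is a voiced stop in word-final position, so it devoices to [t]. → [gouseazoit].
/tropohudlehib/: /b/ is a voiced stop in word-final position, so it devoices to [p]. → [tropohudlehip].
/solkuduruzouhew/: the rule's environment is not met; surfaces unchanged as [solkuduruzouhew].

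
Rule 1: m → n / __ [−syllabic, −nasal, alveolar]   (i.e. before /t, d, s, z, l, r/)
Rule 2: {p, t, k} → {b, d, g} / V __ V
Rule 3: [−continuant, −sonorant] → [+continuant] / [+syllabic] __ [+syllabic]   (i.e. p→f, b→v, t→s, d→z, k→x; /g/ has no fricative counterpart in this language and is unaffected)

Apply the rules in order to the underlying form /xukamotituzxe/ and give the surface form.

Rule 1 (nasal place assimilation): no segment meets the environment; /xukamotituzxe/ is unchanged.
Rule 2 (intervocalic voicing): /k/ is a voiceless stop between vowels /u/ and /a/, so it voices to [g]. /t/ is a voiceless stop between vowels /o/ and /i/, so it voices to [d]. /t/ is a voiceless stop between vowels /i/ and /u/, so it voices to [d]. /xukamotituzxe/ → xugamodiduzxe.
Rule 3 (intervocalic spirantization): /d/ is a stop between vowels /o/ and /i/, so it spirantizes to the fricative [z]. /d/ is a stop between vowels /i/ and /u/, so it spirantizes to the fricative [z]. /xugamodiduzxe/ → xugamozizuzxe.

xugamozizuzxe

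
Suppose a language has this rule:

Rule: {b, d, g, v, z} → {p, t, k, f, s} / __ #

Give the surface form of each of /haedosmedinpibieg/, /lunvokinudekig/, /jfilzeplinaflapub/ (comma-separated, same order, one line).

haedosmedinpibiek, lunvokinudekik, jfilzeplinaflapup

/haedosmedinpibieg/: /g/ is a voiced obstruent in word-final position, so it devoices to [k]. → [haedosmedinpibiek].
/lunvokinudekig/: /g/ is a voiced obstruent in word-final position, so it devoices to [k]. → [lunvokinudekik].
/jfilzeplinaflapub/: /b/ is a voiced obstruent in word-final position, so it devoices to [p]. → [jfilzeplinaflapup].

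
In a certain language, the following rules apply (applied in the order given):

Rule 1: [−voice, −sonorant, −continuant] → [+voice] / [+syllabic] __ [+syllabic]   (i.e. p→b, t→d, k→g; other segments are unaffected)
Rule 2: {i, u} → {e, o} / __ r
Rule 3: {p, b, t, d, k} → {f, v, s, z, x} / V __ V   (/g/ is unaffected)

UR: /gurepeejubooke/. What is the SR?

Rule 1 (intervocalic voicing): /p/ is a voiceless stop between vowels /e/ and /e/, so it voices to [b]. /k/ is a voiceless stop between vowels /o/ and /e/, so it voices to [g]. /gurepeejubooke/ → gurebeejubooge.
Rule 2 (pre-rhotic lowering): /u/ is a high vowel immediately before /r/, so it lowers to [o]. /gurebeejubooge/ → gorebeejubooge.
Rule 3 (intervocalic spirantization): /b/ is a stop between vowels /e/ and /e/, so it spirantizes to the fricative [v]. /b/ is a stop between vowels /u/ and /o/, so it spirantizes to the fricative [v]. /gorebeejubooge/ → goreveejuvooge.

goreveejuvooge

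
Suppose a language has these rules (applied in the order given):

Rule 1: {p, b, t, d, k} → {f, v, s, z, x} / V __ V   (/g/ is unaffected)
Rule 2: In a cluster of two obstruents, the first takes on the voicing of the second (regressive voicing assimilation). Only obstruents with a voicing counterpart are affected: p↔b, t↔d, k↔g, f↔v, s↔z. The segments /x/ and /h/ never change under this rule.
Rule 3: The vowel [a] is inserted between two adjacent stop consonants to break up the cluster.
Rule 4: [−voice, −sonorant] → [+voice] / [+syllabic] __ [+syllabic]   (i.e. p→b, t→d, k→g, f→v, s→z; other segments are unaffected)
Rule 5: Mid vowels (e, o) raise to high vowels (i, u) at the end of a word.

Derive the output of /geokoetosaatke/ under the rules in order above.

geoxoezozaadagi

Rule 1 (intervocalic spirantization): /k/ is a stop between vowels /o/ and /o/, so it spirantizes to the fricative [x]. /t/ is a stop between vowels /e/ and /o/, so it spirantizes to the fricative [s]. /geokoetosaatke/ → geoxoesosaatke.
Rule 2 (regressive voicing assimilation): no segment meets the environment; /geoxoesosaatke/ is unchanged.
Rule 3 (stop-cluster a-epenthesis): /t/ and /k/ form a stop–stop cluster, so [a] is inserted between them. /geoxoesosaatke/ → geoxoesosaatake.
Rule 4 (intervocalic voicing): /s/ is a voiceless obstruent between vowels /e/ and /o/, so it voices to [z]. /s/ is a voiceless obstruent between vowels /o/ and /a/, so it voices to [z]. /t/ is a voiceless obstruent between vowels /a/ and /a/, so it voices to [d]. /k/ is a voiceless obstruent between vowels /a/ and /e/, so it voices to [g]. /geoxoesosaatake/ → geoxoezozaadage.
Rule 5 (final vowel raising): /e/ is a mid vowel in word-final position, so it raises to [i]. /geoxoezozaadage/ → geoxoezozaadagi.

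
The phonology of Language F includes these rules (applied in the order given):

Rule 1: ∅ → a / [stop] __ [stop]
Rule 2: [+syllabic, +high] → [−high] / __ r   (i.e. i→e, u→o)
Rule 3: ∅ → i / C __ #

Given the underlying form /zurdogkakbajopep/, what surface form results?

zordogakakabajopepi

Rule 1 (stop-cluster a-epenthesis): /g/ and /k/ form a stop–stop cluster, so [a] is inserted between them. /k/ and /b/ form a stop–stop cluster, so [a] is inserted between them. /zurdogkakbajopep/ → zurdogakakabajopep.
Rule 2 (pre-rhotic lowering): /u/ is a high vowel immediately before /r/, so it lowers to [o]. /zurdogakakabajopep/ → zordogakakabajopep.
Rule 3 (final i-epenthesis): the form ends in the consonant /p/, so [i] is inserted word-finally. /zordogakakabajopep/ → zordogakakabajopepi.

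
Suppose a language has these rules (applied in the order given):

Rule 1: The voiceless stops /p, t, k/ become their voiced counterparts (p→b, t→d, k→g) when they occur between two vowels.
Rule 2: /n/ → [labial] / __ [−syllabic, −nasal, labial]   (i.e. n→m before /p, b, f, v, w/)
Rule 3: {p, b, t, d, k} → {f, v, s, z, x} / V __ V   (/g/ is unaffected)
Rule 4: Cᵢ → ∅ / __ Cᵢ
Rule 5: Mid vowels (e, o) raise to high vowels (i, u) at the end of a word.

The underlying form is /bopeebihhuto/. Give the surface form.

boveevihuzu

Rule 1 (intervocalic voicing): /p/ is a voiceless stop between vowels /o/ and /e/, so it voices to [b]. /t/ is a voiceless stop between vowels /u/ and /o/, so it voices to [d]. /bopeebihhuto/ → bobeebihhudo.
Rule 2 (nasal place assimilation): no segment meets the environment; /bobeebihhudo/ is unchanged.
Rule 3 (intervocalic spirantization): /b/ is a stop between vowels /o/ and /e/, so it spirantizes to the fricative [v]. /b/ is a stop between vowels /e/ and /i/, so it spirantizes to the fricative [v]. /d/ is a stop between vowels /u/ and /o/, so it spirantizes to the fricative [z]. /bobeebihhudo/ → boveevihhuzo.
Rule 4 (degemination): /hh/ is a geminate; the first /h/ deletes. /boveevihhuzo/ → boveevihuzo.
Rule 5 (final vowel raising): /o/ is a mid vowel in word-final position, so it raises to [u]. /boveevihuzo/ → boveevihuzu.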